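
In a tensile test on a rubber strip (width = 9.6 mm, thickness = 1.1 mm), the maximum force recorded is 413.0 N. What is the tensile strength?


Area = width * thickness = 9.6 * 1.1 = 10.56 mm^2
TS = force / area = 413.0 / 10.56 = 39.11 MPa

39.11 MPa


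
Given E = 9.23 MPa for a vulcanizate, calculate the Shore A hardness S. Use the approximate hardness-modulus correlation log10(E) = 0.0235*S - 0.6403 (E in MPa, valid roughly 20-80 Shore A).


log10(E) = 0.0235*S - 0.6403  =>  S = (log10(E) + 0.6403) / 0.0235
log10(9.23) = 0.965202
S = (0.965202 + 0.6403) / 0.0235 = 1.605502 / 0.0235
S = 68.3

Shore A = 68.3


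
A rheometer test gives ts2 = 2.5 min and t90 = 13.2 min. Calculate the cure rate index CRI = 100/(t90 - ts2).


CRI = 100 / (t90 - ts2)
= 100 / (13.2 - 2.5)
= 100 / 10.7
= 9.35 min^-1

9.35 min^-1


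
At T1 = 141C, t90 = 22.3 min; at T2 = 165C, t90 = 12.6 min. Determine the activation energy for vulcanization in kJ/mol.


T1 = 414.15 K, T2 = 438.15 K
1/T1 - 1/T2 = 1.3226e-04
ln(t1/t2) = ln(22.3/12.6) = 0.5709
Ea = 8.314 * 0.5709 / 1.3226e-04 = 35886.5404 J/mol
Ea = 35.89 kJ/mol

35.89 kJ/mol


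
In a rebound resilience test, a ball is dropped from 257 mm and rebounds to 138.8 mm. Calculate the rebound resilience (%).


Resilience = h_rebound / h_drop * 100
= 138.8 / 257 * 100
= 54.0%

54.0%


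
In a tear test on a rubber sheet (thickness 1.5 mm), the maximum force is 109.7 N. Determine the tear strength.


Tear strength = force / thickness
= 109.7 / 1.5
= 73.13 N/mm

73.13 N/mm


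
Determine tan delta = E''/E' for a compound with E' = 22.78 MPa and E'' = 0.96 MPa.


tan delta = E'' / E'
= 0.96 / 22.78
= 0.0421

tan delta = 0.0421


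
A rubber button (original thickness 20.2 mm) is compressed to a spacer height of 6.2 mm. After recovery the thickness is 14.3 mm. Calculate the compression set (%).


CS = (t0 - recovered) / (t0 - ts) * 100
= (20.2 - 14.3) / (20.2 - 6.2) * 100
= 5.9 / 14.0 * 100
= 42.1%

42.1%


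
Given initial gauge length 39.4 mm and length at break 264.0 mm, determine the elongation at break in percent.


Elongation = (Lf - L0) / L0 * 100
= (264.0 - 39.4) / 39.4 * 100
= 224.6 / 39.4 * 100
= 570.1%

570.1%


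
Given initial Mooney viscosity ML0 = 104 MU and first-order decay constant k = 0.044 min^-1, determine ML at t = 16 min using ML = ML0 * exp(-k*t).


ML = ML0 * exp(-k * t)
ML = 104 * exp(-0.044 * 16)
ML = 104 * 0.4946
ML = 51.44 MU

51.44 MU


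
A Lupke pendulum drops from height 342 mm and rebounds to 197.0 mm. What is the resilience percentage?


Resilience = h_rebound / h_drop * 100
= 197.0 / 342 * 100
= 57.6%

57.6%


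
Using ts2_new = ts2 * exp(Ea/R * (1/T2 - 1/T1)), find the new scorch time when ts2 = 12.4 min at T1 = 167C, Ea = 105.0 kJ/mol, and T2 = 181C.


Convert temperatures: T1 = 167 + 273.15 = 440.15 K, T2 = 181 + 273.15 = 454.15 K
ts2_new = 12.4 * exp(105000 / 8.314 * (1/454.15 - 1/440.15))
1/T2 - 1/T1 = -7.0037e-05
ts2_new = 5.12 min

5.12 min


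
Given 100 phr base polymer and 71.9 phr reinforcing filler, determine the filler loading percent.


Filler % = filler / (rubber + filler) * 100
= 71.9 / (100 + 71.9) * 100
= 71.9 / 171.9 * 100
= 41.83%

41.83%


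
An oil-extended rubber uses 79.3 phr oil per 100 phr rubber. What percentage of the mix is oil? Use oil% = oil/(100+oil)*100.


Oil % = oil / (100 + oil) * 100
= 79.3 / (100 + 79.3) * 100
= 79.3 / 179.3 * 100
= 44.23%

44.23%


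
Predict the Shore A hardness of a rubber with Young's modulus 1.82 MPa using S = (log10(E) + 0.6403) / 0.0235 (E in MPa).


log10(E) = 0.0235*S - 0.6403  =>  S = (log10(E) + 0.6403) / 0.0235
log10(1.82) = 0.260071
S = (0.260071 + 0.6403) / 0.0235 = 0.900371 / 0.0235
S = 38.3

Shore A = 38.3


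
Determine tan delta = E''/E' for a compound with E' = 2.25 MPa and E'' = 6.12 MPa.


tan delta = E'' / E'
= 6.12 / 2.25
= 2.72

tan delta = 2.72


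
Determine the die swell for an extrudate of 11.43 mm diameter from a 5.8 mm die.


Die swell ratio = D_extrudate / D_die
= 11.43 / 5.8
= 1.971

Die swell = 1.971


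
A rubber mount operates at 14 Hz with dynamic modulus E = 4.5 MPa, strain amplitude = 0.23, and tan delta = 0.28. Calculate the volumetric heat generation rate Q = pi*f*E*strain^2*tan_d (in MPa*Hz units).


Q = pi * f * E * strain^2 * tan_d
= pi * 14 * 4.5 * 0.23^2 * 0.28
= pi * 14 * 4.5 * 0.0529 * 0.28
= 2.9316

Q = 2.9316


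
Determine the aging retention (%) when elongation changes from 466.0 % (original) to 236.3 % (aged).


Retention = aged / original * 100
= 236.3 / 466.0 * 100
= 50.7%

50.7%


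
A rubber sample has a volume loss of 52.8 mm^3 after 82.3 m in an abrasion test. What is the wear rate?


Rate = volume_loss / distance
= 52.8 / 82.3
= 0.642 mm^3/m

0.642 mm^3/m


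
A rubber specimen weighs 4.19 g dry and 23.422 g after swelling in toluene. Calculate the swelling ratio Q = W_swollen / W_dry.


Q = W_swollen / W_dry
Q = 23.422 / 4.19
Q = 5.59

Q = 5.59


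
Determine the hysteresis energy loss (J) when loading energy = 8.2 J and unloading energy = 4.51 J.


Hysteresis loss = loading - unloading
= 8.2 - 4.51
= 3.69 J

3.69 J


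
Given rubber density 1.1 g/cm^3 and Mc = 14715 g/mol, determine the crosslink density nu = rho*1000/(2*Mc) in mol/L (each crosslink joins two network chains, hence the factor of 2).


nu = rho * 1000 / (2 * Mc)
nu = 1.1 * 1000 / (2 * 14715)
nu = 1100.0 / 29430
nu = 0.0374 mol/L

0.0374 mol/L


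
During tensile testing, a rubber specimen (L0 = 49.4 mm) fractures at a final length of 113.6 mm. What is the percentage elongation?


Elongation = (Lf - L0) / L0 * 100
= (113.6 - 49.4) / 49.4 * 100
= 64.2 / 49.4 * 100
= 130.0%

130.0%


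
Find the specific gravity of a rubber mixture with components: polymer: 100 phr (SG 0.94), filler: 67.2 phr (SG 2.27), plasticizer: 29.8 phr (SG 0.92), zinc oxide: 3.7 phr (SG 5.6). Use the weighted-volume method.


Sum of weights = 200.7
Volume contributions:
  polymer: 100/0.94 = 106.3830
  filler: 67.2/2.27 = 29.6035
  plasticizer: 29.8/0.92 = 32.3913
  zinc oxide: 3.7/5.6 = 0.6607
Sum of volumes = 169.0385
SG = 200.7 / 169.0385 = 1.187

SG = 1.187


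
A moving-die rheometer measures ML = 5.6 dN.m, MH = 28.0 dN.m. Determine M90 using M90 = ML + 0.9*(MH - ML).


M90 = ML + 0.9 * (MH - ML)
M90 = 5.6 + 0.9 * (28.0 - 5.6)
M90 = 5.6 + 0.9 * 22.4
M90 = 25.76 dN.m

25.76 dN.m


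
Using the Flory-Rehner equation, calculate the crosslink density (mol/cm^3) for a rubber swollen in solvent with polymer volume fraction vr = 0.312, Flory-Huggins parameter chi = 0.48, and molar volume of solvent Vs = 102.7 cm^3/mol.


ln(1 - vr) = ln(1 - 0.312) = -0.3740
Numerator = -((-0.3740) + 0.312 + 0.48 * 0.312^2) = 0.0152
Denominator = 102.7 * (0.312^(1/3) - 0.312/2) = 53.6343
nu = 0.0152 / 53.6343 = 2.8417e-04 mol/cm^3

2.8417e-04 mol/cm^3


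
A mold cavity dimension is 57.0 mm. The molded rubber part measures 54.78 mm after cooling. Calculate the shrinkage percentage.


Shrinkage = (mold - part) / mold * 100
= (57.0 - 54.78) / 57.0 * 100
= 2.22 / 57.0 * 100
= 3.89%

3.89%


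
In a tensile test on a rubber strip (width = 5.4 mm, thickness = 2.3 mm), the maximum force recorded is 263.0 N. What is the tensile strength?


Area = width * thickness = 5.4 * 2.3 = 12.42 mm^2
TS = force / area = 263.0 / 12.42 = 21.18 MPa

21.18 MPa


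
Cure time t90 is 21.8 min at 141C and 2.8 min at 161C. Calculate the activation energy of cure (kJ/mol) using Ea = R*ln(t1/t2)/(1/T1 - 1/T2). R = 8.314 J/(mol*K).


T1 = 414.15 K, T2 = 434.15 K
1/T1 - 1/T2 = 1.1123e-04
ln(t1/t2) = ln(21.8/2.8) = 2.0523
Ea = 8.314 * 2.0523 / 1.1123e-04 = 153396.8147 J/mol
Ea = 153.4 kJ/mol

153.4 kJ/mol


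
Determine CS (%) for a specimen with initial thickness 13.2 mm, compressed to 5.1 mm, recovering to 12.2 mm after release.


CS = (t0 - recovered) / (t0 - ts) * 100
= (13.2 - 12.2) / (13.2 - 5.1) * 100
= 1.0 / 8.1 * 100
= 12.3%

12.3%


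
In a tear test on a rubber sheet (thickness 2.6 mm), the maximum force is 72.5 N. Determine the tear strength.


Tear strength = force / thickness
= 72.5 / 2.6
= 27.88 N/mm

27.88 N/mm


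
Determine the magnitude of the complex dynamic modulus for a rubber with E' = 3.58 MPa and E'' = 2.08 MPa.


|E*| = sqrt(E'^2 + E''^2)
= sqrt(3.58^2 + 2.08^2)
= sqrt(12.8164 + 4.3264)
= 4.14 MPa

4.14 MPa


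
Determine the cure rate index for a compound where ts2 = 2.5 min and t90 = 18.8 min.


CRI = 100 / (t90 - ts2)
= 100 / (18.8 - 2.5)
= 100 / 16.3
= 6.13 min^-1

6.13 min^-1


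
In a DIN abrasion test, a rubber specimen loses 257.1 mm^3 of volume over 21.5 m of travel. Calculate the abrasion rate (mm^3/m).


Rate = volume_loss / distance
= 257.1 / 21.5
= 11.958 mm^3/m

11.958 mm^3/m


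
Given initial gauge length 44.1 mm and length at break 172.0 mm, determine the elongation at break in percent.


Elongation = (Lf - L0) / L0 * 100
= (172.0 - 44.1) / 44.1 * 100
= 127.9 / 44.1 * 100
= 290.0%

290.0%


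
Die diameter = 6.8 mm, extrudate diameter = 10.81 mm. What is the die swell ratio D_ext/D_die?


Die swell ratio = D_extrudate / D_die
= 10.81 / 6.8
= 1.59

Die swell = 1.59


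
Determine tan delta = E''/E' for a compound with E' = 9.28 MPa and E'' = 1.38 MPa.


tan delta = E'' / E'
= 1.38 / 9.28
= 0.1487

tan delta = 0.1487


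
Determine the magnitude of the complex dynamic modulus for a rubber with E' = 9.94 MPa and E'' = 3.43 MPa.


|E*| = sqrt(E'^2 + E''^2)
= sqrt(9.94^2 + 3.43^2)
= sqrt(98.8036 + 11.7649)
= 10.515 MPa

10.515 MPa


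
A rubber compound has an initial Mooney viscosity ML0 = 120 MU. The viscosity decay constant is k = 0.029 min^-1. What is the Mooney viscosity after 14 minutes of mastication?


ML = ML0 * exp(-k * t)
ML = 120 * exp(-0.029 * 14)
ML = 120 * 0.6663
ML = 79.96 MU

79.96 MU


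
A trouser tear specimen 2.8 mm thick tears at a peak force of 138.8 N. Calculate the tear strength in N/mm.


Tear strength = force / thickness
= 138.8 / 2.8
= 49.57 N/mm

49.57 N/mm


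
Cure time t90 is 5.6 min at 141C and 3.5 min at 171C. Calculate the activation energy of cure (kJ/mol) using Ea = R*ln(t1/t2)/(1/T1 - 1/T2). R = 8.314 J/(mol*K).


T1 = 414.15 K, T2 = 444.15 K
1/T1 - 1/T2 = 1.6309e-04
ln(t1/t2) = ln(5.6/3.5) = 0.4700
Ea = 8.314 * 0.4700 / 1.6309e-04 = 23959.4756 J/mol
Ea = 23.96 kJ/mol

23.96 kJ/mol


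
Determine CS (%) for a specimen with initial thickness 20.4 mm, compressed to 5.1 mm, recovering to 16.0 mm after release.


CS = (t0 - recovered) / (t0 - ts) * 100
= (20.4 - 16.0) / (20.4 - 5.1) * 100
= 4.4 / 15.3 * 100
= 28.8%

28.8%


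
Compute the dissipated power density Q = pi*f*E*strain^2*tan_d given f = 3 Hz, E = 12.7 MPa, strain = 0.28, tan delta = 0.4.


Q = pi * f * E * strain^2 * tan_d
= pi * 3 * 12.7 * 0.28^2 * 0.4
= pi * 3 * 12.7 * 0.0784 * 0.4
= 3.7536

Q = 3.7536


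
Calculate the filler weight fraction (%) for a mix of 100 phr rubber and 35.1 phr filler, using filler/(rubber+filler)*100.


Filler % = filler / (rubber + filler) * 100
= 35.1 / (100 + 35.1) * 100
= 35.1 / 135.1 * 100
= 25.98%

25.98%


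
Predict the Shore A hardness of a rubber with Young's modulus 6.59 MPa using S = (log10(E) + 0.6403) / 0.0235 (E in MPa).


log10(E) = 0.0235*S - 0.6403  =>  S = (log10(E) + 0.6403) / 0.0235
log10(6.59) = 0.818885
S = (0.818885 + 0.6403) / 0.0235 = 1.459185 / 0.0235
S = 62.1

Shore A = 62.1


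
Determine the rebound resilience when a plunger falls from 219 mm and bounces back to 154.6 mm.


Resilience = h_rebound / h_drop * 100
= 154.6 / 219 * 100
= 70.6%

70.6%


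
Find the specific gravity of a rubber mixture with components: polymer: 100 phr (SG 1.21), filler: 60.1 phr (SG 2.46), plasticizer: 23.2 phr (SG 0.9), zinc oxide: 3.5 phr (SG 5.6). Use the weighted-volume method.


Sum of weights = 186.8
Volume contributions:
  polymer: 100/1.21 = 82.6446
  filler: 60.1/2.46 = 24.4309
  plasticizer: 23.2/0.9 = 25.7778
  zinc oxide: 3.5/5.6 = 0.6250
Sum of volumes = 133.4783
SG = 186.8 / 133.4783 = 1.399

SG = 1.399


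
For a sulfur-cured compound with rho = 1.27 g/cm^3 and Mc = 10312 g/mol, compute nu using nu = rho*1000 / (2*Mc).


nu = rho * 1000 / (2 * Mc)
nu = 1.27 * 1000 / (2 * 10312)
nu = 1270.0 / 20624
nu = 0.0616 mol/L

0.0616 mol/L


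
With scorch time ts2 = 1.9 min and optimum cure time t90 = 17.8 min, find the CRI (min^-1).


CRI = 100 / (t90 - ts2)
= 100 / (17.8 - 1.9)
= 100 / 15.9
= 6.29 min^-1

6.29 min^-1


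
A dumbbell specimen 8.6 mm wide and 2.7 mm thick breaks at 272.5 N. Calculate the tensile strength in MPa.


Area = width * thickness = 8.6 * 2.7 = 23.22 mm^2
TS = force / area = 272.5 / 23.22 = 11.74 MPa

11.74 MPa


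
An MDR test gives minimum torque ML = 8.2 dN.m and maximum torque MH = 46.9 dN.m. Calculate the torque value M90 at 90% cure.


M90 = ML + 0.9 * (MH - ML)
M90 = 8.2 + 0.9 * (46.9 - 8.2)
M90 = 8.2 + 0.9 * 38.7
M90 = 43.03 dN.m

43.03 dN.m


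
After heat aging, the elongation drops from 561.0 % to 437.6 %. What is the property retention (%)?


Retention = aged / original * 100
= 437.6 / 561.0 * 100
= 78.0%

78.0%


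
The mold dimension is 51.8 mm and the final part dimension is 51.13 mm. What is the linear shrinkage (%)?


Shrinkage = (mold - part) / mold * 100
= (51.8 - 51.13) / 51.8 * 100
= 0.67 / 51.8 * 100
= 1.29%

1.29%


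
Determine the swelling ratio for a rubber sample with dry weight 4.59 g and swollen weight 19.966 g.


Q = W_swollen / W_dry
Q = 19.966 / 4.59
Q = 4.35

Q = 4.35


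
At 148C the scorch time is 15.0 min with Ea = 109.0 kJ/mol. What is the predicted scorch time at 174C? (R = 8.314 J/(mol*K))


Convert temperatures: T1 = 148 + 273.15 = 421.15 K, T2 = 174 + 273.15 = 447.15 K
ts2_new = 15.0 * exp(109000 / 8.314 * (1/447.15 - 1/421.15))
1/T2 - 1/T1 = -1.3806e-04
ts2_new = 2.45 min

2.45 min


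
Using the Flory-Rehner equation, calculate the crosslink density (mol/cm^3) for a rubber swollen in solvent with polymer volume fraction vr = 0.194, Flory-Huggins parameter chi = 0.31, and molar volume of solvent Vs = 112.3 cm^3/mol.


ln(1 - vr) = ln(1 - 0.194) = -0.2157
Numerator = -((-0.2157) + 0.194 + 0.31 * 0.194^2) = 0.0100
Denominator = 112.3 * (0.194^(1/3) - 0.194/2) = 54.1169
nu = 0.0100 / 54.1169 = 1.8487e-04 mol/cm^3

1.8487e-04 mol/cm^3


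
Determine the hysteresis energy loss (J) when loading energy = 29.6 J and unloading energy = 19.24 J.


Hysteresis loss = loading - unloading
= 29.6 - 19.24
= 10.36 J

10.36 J


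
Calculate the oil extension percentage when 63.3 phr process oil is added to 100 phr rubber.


Oil % = oil / (100 + oil) * 100
= 63.3 / (100 + 63.3) * 100
= 63.3 / 163.3 * 100
= 38.76%

38.76%


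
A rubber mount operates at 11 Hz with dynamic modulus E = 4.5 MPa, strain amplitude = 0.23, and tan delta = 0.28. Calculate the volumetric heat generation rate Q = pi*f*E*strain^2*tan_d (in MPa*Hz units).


Q = pi * f * E * strain^2 * tan_d
= pi * 11 * 4.5 * 0.23^2 * 0.28
= pi * 11 * 4.5 * 0.0529 * 0.28
= 2.3034

Q = 2.3034


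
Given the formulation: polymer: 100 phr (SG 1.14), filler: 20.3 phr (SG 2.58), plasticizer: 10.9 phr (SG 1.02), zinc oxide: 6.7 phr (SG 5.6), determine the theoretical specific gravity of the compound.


Sum of weights = 137.9
Volume contributions:
  polymer: 100/1.14 = 87.7193
  filler: 20.3/2.58 = 7.8682
  plasticizer: 10.9/1.02 = 10.6863
  zinc oxide: 6.7/5.6 = 1.1964
Sum of volumes = 107.4702
SG = 137.9 / 107.4702 = 1.283

SG = 1.283


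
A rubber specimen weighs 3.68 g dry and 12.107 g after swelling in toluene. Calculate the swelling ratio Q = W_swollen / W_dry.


Q = W_swollen / W_dry
Q = 12.107 / 3.68
Q = 3.29

Q = 3.29


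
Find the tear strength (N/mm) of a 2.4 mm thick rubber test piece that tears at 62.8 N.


Tear strength = force / thickness
= 62.8 / 2.4
= 26.17 N/mm

26.17 N/mm


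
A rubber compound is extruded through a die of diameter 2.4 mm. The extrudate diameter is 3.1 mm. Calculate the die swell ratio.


Die swell ratio = D_extrudate / D_die
= 3.1 / 2.4
= 1.292

Die swell = 1.292


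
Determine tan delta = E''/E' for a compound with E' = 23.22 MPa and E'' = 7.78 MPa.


tan delta = E'' / E'
= 7.78 / 23.22
= 0.3351

tan delta = 0.3351


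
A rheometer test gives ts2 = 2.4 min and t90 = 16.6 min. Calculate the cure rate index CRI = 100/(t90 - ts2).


CRI = 100 / (t90 - ts2)
= 100 / (16.6 - 2.4)
= 100 / 14.2
= 7.04 min^-1

7.04 min^-1


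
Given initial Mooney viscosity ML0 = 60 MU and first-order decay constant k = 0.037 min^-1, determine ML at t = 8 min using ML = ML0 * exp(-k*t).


ML = ML0 * exp(-k * t)
ML = 60 * exp(-0.037 * 8)
ML = 60 * 0.7438
ML = 44.63 MU

44.63 MU


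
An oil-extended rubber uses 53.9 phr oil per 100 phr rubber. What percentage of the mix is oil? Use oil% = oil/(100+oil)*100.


Oil % = oil / (100 + oil) * 100
= 53.9 / (100 + 53.9) * 100
= 53.9 / 153.9 * 100
= 35.02%

35.02%


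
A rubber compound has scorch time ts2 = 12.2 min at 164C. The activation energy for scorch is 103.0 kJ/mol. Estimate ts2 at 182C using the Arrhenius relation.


Convert temperatures: T1 = 164 + 273.15 = 437.15 K, T2 = 182 + 273.15 = 455.15 K
ts2_new = 12.2 * exp(103000 / 8.314 * (1/455.15 - 1/437.15))
1/T2 - 1/T1 = -9.0466e-05
ts2_new = 3.98 min

3.98 min


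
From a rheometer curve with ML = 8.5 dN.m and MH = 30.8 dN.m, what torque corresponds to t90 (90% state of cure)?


M90 = ML + 0.9 * (MH - ML)
M90 = 8.5 + 0.9 * (30.8 - 8.5)
M90 = 8.5 + 0.9 * 22.3
M90 = 28.57 dN.m

28.57 dN.m


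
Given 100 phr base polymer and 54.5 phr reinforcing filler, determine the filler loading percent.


Filler % = filler / (rubber + filler) * 100
= 54.5 / (100 + 54.5) * 100
= 54.5 / 154.5 * 100
= 35.28%

35.28%


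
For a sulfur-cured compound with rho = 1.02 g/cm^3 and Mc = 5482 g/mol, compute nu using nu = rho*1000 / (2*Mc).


nu = rho * 1000 / (2 * Mc)
nu = 1.02 * 1000 / (2 * 5482)
nu = 1020.0 / 10964
nu = 0.0930 mol/L

0.0930 mol/L


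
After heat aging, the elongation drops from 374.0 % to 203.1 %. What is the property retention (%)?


Retention = aged / original * 100
= 203.1 / 374.0 * 100
= 54.3%

54.3%


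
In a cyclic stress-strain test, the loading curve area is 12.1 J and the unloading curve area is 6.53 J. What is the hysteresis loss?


Hysteresis loss = loading - unloading
= 12.1 - 6.53
= 5.57 J

5.57 J


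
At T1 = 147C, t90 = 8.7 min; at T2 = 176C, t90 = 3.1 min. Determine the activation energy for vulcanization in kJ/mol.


T1 = 420.15 K, T2 = 449.15 K
1/T1 - 1/T2 = 1.5367e-04
ln(t1/t2) = ln(8.7/3.1) = 1.0319
Ea = 8.314 * 1.0319 / 1.5367e-04 = 55828.2749 J/mol
Ea = 55.83 kJ/mol

55.83 kJ/mol


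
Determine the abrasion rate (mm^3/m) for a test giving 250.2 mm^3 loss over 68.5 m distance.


Rate = volume_loss / distance
= 250.2 / 68.5
= 3.653 mm^3/m

3.653 mm^3/m


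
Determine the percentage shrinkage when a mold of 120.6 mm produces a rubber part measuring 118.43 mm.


Shrinkage = (mold - part) / mold * 100
= (120.6 - 118.43) / 120.6 * 100
= 2.17 / 120.6 * 100
= 1.8%

1.8%


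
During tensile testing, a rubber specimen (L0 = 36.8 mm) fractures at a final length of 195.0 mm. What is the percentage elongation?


Elongation = (Lf - L0) / L0 * 100
= (195.0 - 36.8) / 36.8 * 100
= 158.2 / 36.8 * 100
= 429.9%

429.9%


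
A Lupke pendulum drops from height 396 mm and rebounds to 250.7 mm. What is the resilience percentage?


Resilience = h_rebound / h_drop * 100
= 250.7 / 396 * 100
= 63.3%

63.3%


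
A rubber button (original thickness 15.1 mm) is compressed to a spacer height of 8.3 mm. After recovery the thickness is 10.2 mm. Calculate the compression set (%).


CS = (t0 - recovered) / (t0 - ts) * 100
= (15.1 - 10.2) / (15.1 - 8.3) * 100
= 4.9 / 6.8 * 100
= 72.1%

72.1%


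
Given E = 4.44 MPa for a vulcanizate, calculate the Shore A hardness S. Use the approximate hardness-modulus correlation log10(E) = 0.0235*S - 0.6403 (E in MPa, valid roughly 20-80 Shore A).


log10(E) = 0.0235*S - 0.6403  =>  S = (log10(E) + 0.6403) / 0.0235
log10(4.44) = 0.647383
S = (0.647383 + 0.6403) / 0.0235 = 1.287683 / 0.0235
S = 54.8

Shore A = 54.8


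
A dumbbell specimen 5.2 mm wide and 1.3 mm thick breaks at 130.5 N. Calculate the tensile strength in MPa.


Area = width * thickness = 5.2 * 1.3 = 6.76 mm^2
TS = force / area = 130.5 / 6.76 = 19.3 MPa

19.3 MPa


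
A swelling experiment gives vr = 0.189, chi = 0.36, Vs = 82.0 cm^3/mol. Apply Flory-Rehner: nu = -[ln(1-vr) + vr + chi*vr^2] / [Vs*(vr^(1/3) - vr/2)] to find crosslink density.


ln(1 - vr) = ln(1 - 0.189) = -0.2095
Numerator = -((-0.2095) + 0.189 + 0.36 * 0.189^2) = 0.0076
Denominator = 82.0 * (0.189^(1/3) - 0.189/2) = 39.3091
nu = 0.0076 / 39.3091 = 1.9404e-04 mol/cm^3

1.9404e-04 mol/cm^3


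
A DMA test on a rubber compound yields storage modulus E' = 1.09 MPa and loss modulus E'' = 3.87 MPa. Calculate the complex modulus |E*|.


|E*| = sqrt(E'^2 + E''^2)
= sqrt(1.09^2 + 3.87^2)
= sqrt(1.1881 + 14.9769)
= 4.021 MPa

4.021 MPa


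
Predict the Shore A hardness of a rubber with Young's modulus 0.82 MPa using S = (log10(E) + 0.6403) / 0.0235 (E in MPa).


log10(E) = 0.0235*S - 0.6403  =>  S = (log10(E) + 0.6403) / 0.0235
log10(0.82) = -0.086186
S = (-0.086186 + 0.6403) / 0.0235 = 0.554114 / 0.0235
S = 23.6

Shore A = 23.6


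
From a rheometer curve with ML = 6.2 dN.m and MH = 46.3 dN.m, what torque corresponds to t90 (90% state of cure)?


M90 = ML + 0.9 * (MH - ML)
M90 = 6.2 + 0.9 * (46.3 - 6.2)
M90 = 6.2 + 0.9 * 40.1
M90 = 42.29 dN.m

42.29 dN.m


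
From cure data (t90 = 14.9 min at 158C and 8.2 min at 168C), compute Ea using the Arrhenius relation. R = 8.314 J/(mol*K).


T1 = 431.15 K, T2 = 441.15 K
1/T1 - 1/T2 = 5.2576e-05
ln(t1/t2) = ln(14.9/8.2) = 0.5972
Ea = 8.314 * 0.5972 / 5.2576e-05 = 94441.7814 J/mol
Ea = 94.44 kJ/mol

94.44 kJ/mol


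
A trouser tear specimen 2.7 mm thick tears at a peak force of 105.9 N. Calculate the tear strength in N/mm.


Tear strength = force / thickness
= 105.9 / 2.7
= 39.22 N/mm

39.22 N/mm


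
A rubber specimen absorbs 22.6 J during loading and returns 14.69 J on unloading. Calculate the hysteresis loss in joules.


Hysteresis loss = loading - unloading
= 22.6 - 14.69
= 7.91 J

7.91 J


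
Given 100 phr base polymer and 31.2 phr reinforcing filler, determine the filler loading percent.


Filler % = filler / (rubber + filler) * 100
= 31.2 / (100 + 31.2) * 100
= 31.2 / 131.2 * 100
= 23.78%

23.78%


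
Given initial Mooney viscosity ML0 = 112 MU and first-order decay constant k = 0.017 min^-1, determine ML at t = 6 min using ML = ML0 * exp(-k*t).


ML = ML0 * exp(-k * t)
ML = 112 * exp(-0.017 * 6)
ML = 112 * 0.9030
ML = 101.14 MU

101.14 MU


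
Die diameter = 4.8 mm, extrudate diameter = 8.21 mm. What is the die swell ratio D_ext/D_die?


Die swell ratio = D_extrudate / D_die
= 8.21 / 4.8
= 1.71

Die swell = 1.71


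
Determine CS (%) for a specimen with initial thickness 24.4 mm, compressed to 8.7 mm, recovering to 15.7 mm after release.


CS = (t0 - recovered) / (t0 - ts) * 100
= (24.4 - 15.7) / (24.4 - 8.7) * 100
= 8.7 / 15.7 * 100
= 55.4%

55.4%


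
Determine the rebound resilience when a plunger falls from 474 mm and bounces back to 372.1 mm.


Resilience = h_rebound / h_drop * 100
= 372.1 / 474 * 100
= 78.5%

78.5%


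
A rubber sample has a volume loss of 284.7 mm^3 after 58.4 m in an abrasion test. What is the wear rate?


Rate = volume_loss / distance
= 284.7 / 58.4
= 4.875 mm^3/m

4.875 mm^3/m


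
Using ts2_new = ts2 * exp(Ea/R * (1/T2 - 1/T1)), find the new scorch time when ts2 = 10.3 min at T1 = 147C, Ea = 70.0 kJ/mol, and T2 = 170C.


Convert temperatures: T1 = 147 + 273.15 = 420.15 K, T2 = 170 + 273.15 = 443.15 K
ts2_new = 10.3 * exp(70000 / 8.314 * (1/443.15 - 1/420.15))
1/T2 - 1/T1 = -1.2353e-04
ts2_new = 3.64 min

3.64 min


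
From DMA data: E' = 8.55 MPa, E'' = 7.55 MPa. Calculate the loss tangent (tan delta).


tan delta = E'' / E'
= 7.55 / 8.55
= 0.883

tan delta = 0.883


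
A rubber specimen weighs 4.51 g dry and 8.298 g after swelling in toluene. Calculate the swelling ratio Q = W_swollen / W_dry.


Q = W_swollen / W_dry
Q = 8.298 / 4.51
Q = 1.84

Q = 1.84


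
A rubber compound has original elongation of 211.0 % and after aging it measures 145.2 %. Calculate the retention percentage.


Retention = aged / original * 100
= 145.2 / 211.0 * 100
= 68.8%

68.8%


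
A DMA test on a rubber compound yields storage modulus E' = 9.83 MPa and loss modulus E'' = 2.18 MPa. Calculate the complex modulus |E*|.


|E*| = sqrt(E'^2 + E''^2)
= sqrt(9.83^2 + 2.18^2)
= sqrt(96.6289 + 4.7524)
= 10.069 MPa

10.069 MPa


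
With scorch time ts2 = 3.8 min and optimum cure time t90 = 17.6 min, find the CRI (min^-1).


CRI = 100 / (t90 - ts2)
= 100 / (17.6 - 3.8)
= 100 / 13.8
= 7.25 min^-1

7.25 min^-1


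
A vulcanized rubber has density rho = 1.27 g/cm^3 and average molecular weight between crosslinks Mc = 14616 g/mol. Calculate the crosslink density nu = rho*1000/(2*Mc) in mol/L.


nu = rho * 1000 / (2 * Mc)
nu = 1.27 * 1000 / (2 * 14616)
nu = 1270.0 / 29232
nu = 0.0434 mol/L

0.0434 mol/L


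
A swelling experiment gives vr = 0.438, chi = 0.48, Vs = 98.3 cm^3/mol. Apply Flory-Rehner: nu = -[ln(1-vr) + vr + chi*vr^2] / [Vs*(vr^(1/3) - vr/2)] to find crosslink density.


ln(1 - vr) = ln(1 - 0.438) = -0.5763
Numerator = -((-0.5763) + 0.438 + 0.48 * 0.438^2) = 0.0462
Denominator = 98.3 * (0.438^(1/3) - 0.438/2) = 53.1249
nu = 0.0462 / 53.1249 = 8.6905e-04 mol/cm^3

8.6905e-04 mol/cm^3


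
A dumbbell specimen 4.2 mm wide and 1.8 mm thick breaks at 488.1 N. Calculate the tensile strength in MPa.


Area = width * thickness = 4.2 * 1.8 = 7.56 mm^2
TS = force / area = 488.1 / 7.56 = 64.56 MPa

64.56 MPa


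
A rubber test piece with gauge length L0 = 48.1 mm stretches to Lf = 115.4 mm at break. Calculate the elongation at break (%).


Elongation = (Lf - L0) / L0 * 100
= (115.4 - 48.1) / 48.1 * 100
= 67.3 / 48.1 * 100
= 139.9%

139.9%


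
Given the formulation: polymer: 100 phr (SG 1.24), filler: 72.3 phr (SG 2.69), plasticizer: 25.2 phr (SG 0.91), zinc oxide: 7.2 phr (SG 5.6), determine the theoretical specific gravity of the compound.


Sum of weights = 204.7
Volume contributions:
  polymer: 100/1.24 = 80.6452
  filler: 72.3/2.69 = 26.8773
  plasticizer: 25.2/0.91 = 27.6923
  zinc oxide: 7.2/5.6 = 1.2857
Sum of volumes = 136.5005
SG = 204.7 / 136.5005 = 1.5

SG = 1.5


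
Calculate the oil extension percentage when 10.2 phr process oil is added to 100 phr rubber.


Oil % = oil / (100 + oil) * 100
= 10.2 / (100 + 10.2) * 100
= 10.2 / 110.2 * 100
= 9.26%

9.26%


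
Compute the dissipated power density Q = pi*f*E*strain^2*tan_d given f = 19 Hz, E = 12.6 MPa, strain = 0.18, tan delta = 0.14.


Q = pi * f * E * strain^2 * tan_d
= pi * 19 * 12.6 * 0.18^2 * 0.14
= pi * 19 * 12.6 * 0.0324 * 0.14
= 3.4115

Q = 3.4115


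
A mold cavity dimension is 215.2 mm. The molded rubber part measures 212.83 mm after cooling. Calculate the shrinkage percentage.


Shrinkage = (mold - part) / mold * 100
= (215.2 - 212.83) / 215.2 * 100
= 2.37 / 215.2 * 100
= 1.1%

1.1%


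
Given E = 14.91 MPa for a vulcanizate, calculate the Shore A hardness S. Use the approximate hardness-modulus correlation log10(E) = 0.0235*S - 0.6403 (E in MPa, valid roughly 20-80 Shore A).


log10(E) = 0.0235*S - 0.6403  =>  S = (log10(E) + 0.6403) / 0.0235
log10(14.91) = 1.173478
S = (1.173478 + 0.6403) / 0.0235 = 1.813778 / 0.0235
S = 77.2

Shore A = 77.2


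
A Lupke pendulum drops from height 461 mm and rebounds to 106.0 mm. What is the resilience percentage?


Resilience = h_rebound / h_drop * 100
= 106.0 / 461 * 100
= 23.0%

23.0%


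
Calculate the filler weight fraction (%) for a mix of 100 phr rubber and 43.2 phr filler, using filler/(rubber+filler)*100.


Filler % = filler / (rubber + filler) * 100
= 43.2 / (100 + 43.2) * 100
= 43.2 / 143.2 * 100
= 30.17%

30.17%


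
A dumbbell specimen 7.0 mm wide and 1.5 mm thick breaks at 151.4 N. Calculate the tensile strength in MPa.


Area = width * thickness = 7.0 * 1.5 = 10.5 mm^2
TS = force / area = 151.4 / 10.5 = 14.42 MPa

14.42 MPa


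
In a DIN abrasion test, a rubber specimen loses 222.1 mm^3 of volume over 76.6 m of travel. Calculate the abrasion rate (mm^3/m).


Rate = volume_loss / distance
= 222.1 / 76.6
= 2.899 mm^3/m

2.899 mm^3/m


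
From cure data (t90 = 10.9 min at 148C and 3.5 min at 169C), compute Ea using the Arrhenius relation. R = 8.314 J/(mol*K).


T1 = 421.15 K, T2 = 442.15 K
1/T1 - 1/T2 = 1.1278e-04
ln(t1/t2) = ln(10.9/3.5) = 1.1360
Ea = 8.314 * 1.1360 / 1.1278e-04 = 83748.1886 J/mol
Ea = 83.75 kJ/mol

83.75 kJ/mol


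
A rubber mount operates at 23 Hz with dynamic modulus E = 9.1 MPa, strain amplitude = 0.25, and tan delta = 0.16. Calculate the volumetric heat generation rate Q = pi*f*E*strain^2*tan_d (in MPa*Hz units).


Q = pi * f * E * strain^2 * tan_d
= pi * 23 * 9.1 * 0.25^2 * 0.16
= pi * 23 * 9.1 * 0.0625 * 0.16
= 6.5754

Q = 6.5754


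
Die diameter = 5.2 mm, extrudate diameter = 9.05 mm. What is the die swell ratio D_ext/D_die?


Die swell ratio = D_extrudate / D_die
= 9.05 / 5.2
= 1.74

Die swell = 1.74


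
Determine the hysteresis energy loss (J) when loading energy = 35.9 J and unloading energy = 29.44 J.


Hysteresis loss = loading - unloading
= 35.9 - 29.44
= 6.46 J

6.46 J


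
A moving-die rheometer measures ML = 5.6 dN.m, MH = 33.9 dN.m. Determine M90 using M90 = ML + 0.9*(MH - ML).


M90 = ML + 0.9 * (MH - ML)
M90 = 5.6 + 0.9 * (33.9 - 5.6)
M90 = 5.6 + 0.9 * 28.3
M90 = 31.07 dN.m

31.07 dN.m


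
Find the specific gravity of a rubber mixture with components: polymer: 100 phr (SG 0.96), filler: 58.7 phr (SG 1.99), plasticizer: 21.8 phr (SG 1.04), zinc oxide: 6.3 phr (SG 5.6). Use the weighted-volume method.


Sum of weights = 186.8
Volume contributions:
  polymer: 100/0.96 = 104.1667
  filler: 58.7/1.99 = 29.4975
  plasticizer: 21.8/1.04 = 20.9615
  zinc oxide: 6.3/5.6 = 1.1250
Sum of volumes = 155.7507
SG = 186.8 / 155.7507 = 1.199

SG = 1.199


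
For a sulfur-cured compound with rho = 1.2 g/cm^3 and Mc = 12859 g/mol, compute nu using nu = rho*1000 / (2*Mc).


nu = rho * 1000 / (2 * Mc)
nu = 1.2 * 1000 / (2 * 12859)
nu = 1200.0 / 25718
nu = 0.0467 mol/L

0.0467 mol/L


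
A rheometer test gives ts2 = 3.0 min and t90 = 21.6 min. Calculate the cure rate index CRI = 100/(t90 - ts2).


CRI = 100 / (t90 - ts2)
= 100 / (21.6 - 3.0)
= 100 / 18.6
= 5.38 min^-1

5.38 min^-1


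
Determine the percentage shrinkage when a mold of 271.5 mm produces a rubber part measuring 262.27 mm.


Shrinkage = (mold - part) / mold * 100
= (271.5 - 262.27) / 271.5 * 100
= 9.23 / 271.5 * 100
= 3.4%

3.4%


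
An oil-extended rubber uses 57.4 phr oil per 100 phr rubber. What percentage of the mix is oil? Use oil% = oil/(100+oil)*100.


Oil % = oil / (100 + oil) * 100
= 57.4 / (100 + 57.4) * 100
= 57.4 / 157.4 * 100
= 36.47%

36.47%


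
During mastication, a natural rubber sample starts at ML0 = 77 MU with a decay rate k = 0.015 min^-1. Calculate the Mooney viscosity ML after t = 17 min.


ML = ML0 * exp(-k * t)
ML = 77 * exp(-0.015 * 17)
ML = 77 * 0.7749
ML = 59.67 MU

59.67 MU


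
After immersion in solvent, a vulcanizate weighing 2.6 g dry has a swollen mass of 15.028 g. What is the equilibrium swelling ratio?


Q = W_swollen / W_dry
Q = 15.028 / 2.6
Q = 5.78

Q = 5.78


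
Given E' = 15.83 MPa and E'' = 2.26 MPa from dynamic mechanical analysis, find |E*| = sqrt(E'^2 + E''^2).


|E*| = sqrt(E'^2 + E''^2)
= sqrt(15.83^2 + 2.26^2)
= sqrt(250.5889 + 5.1076)
= 15.991 MPa

15.991 MPa


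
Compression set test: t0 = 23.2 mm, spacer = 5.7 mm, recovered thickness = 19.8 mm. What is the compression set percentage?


CS = (t0 - recovered) / (t0 - ts) * 100
= (23.2 - 19.8) / (23.2 - 5.7) * 100
= 3.4 / 17.5 * 100
= 19.4%

19.4%


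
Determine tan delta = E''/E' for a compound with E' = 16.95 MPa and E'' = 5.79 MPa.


tan delta = E'' / E'
= 5.79 / 16.95
= 0.3416

tan delta = 0.3416


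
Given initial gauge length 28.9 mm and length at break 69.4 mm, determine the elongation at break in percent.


Elongation = (Lf - L0) / L0 * 100
= (69.4 - 28.9) / 28.9 * 100
= 40.5 / 28.9 * 100
= 140.1%

140.1%


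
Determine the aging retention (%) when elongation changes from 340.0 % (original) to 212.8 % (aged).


Retention = aged / original * 100
= 212.8 / 340.0 * 100
= 62.6%

62.6%


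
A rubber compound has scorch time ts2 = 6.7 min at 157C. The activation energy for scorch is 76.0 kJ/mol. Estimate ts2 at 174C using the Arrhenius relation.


Convert temperatures: T1 = 157 + 273.15 = 430.15 K, T2 = 174 + 273.15 = 447.15 K
ts2_new = 6.7 * exp(76000 / 8.314 * (1/447.15 - 1/430.15))
1/T2 - 1/T1 = -8.8384e-05
ts2_new = 2.99 min

2.99 min


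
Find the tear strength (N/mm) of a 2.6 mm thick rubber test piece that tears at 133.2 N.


Tear strength = force / thickness
= 133.2 / 2.6
= 51.23 N/mm

51.23 N/mm


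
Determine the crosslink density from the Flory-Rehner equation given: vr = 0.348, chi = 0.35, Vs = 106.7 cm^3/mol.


ln(1 - vr) = ln(1 - 0.348) = -0.4277
Numerator = -((-0.4277) + 0.348 + 0.35 * 0.348^2) = 0.0373
Denominator = 106.7 * (0.348^(1/3) - 0.348/2) = 56.4854
nu = 0.0373 / 56.4854 = 6.6078e-04 mol/cm^3

6.6078e-04 mol/cm^3


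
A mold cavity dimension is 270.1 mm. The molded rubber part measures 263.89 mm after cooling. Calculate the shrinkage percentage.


Shrinkage = (mold - part) / mold * 100
= (270.1 - 263.89) / 270.1 * 100
= 6.21 / 270.1 * 100
= 2.3%

2.3%


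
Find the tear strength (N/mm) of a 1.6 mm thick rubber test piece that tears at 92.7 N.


Tear strength = force / thickness
= 92.7 / 1.6
= 57.94 N/mm

57.94 N/mm


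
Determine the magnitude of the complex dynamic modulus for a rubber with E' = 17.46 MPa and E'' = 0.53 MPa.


|E*| = sqrt(E'^2 + E''^2)
= sqrt(17.46^2 + 0.53^2)
= sqrt(304.8516 + 0.2809)
= 17.468 MPa

17.468 MPa


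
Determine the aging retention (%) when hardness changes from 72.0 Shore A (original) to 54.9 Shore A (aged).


Retention = aged / original * 100
= 54.9 / 72.0 * 100
= 76.2%

76.2%


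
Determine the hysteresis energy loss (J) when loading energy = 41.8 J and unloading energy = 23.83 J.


Hysteresis loss = loading - unloading
= 41.8 - 23.83
= 17.97 J

17.97 J


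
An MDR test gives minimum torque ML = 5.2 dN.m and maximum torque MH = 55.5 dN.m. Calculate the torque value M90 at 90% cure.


M90 = ML + 0.9 * (MH - ML)
M90 = 5.2 + 0.9 * (55.5 - 5.2)
M90 = 5.2 + 0.9 * 50.3
M90 = 50.47 dN.m

50.47 dN.m


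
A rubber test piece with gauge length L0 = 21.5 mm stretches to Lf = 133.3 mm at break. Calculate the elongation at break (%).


Elongation = (Lf - L0) / L0 * 100
= (133.3 - 21.5) / 21.5 * 100
= 111.8 / 21.5 * 100
= 520.0%

520.0%


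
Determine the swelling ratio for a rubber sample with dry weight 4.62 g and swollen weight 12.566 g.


Q = W_swollen / W_dry
Q = 12.566 / 4.62
Q = 2.72

Q = 2.72


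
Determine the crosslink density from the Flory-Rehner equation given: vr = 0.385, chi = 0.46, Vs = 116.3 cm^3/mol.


ln(1 - vr) = ln(1 - 0.385) = -0.4861
Numerator = -((-0.4861) + 0.385 + 0.46 * 0.385^2) = 0.0329
Denominator = 116.3 * (0.385^(1/3) - 0.385/2) = 62.2180
nu = 0.0329 / 62.2180 = 5.2958e-04 mol/cm^3

5.2958e-04 mol/cm^3


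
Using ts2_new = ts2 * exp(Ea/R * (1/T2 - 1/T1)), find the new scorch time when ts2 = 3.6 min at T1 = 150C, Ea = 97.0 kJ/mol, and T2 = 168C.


Convert temperatures: T1 = 150 + 273.15 = 423.15 K, T2 = 168 + 273.15 = 441.15 K
ts2_new = 3.6 * exp(97000 / 8.314 * (1/441.15 - 1/423.15))
1/T2 - 1/T1 = -9.6425e-05
ts2_new = 1.17 min

1.17 min


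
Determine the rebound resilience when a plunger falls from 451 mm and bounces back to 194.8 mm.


Resilience = h_rebound / h_drop * 100
= 194.8 / 451 * 100
= 43.2%

43.2%


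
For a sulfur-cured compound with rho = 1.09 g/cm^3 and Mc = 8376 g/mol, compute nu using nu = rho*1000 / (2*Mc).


nu = rho * 1000 / (2 * Mc)
nu = 1.09 * 1000 / (2 * 8376)
nu = 1090.0 / 16752
nu = 0.0651 mol/L

0.0651 mol/L


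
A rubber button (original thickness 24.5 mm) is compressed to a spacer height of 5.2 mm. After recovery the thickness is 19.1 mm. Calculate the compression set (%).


CS = (t0 - recovered) / (t0 - ts) * 100
= (24.5 - 19.1) / (24.5 - 5.2) * 100
= 5.4 / 19.3 * 100
= 28.0%

28.0%


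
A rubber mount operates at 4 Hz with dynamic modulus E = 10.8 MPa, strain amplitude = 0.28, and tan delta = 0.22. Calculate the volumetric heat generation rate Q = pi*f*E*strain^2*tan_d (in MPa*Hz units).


Q = pi * f * E * strain^2 * tan_d
= pi * 4 * 10.8 * 0.28^2 * 0.22
= pi * 4 * 10.8 * 0.0784 * 0.22
= 2.3408

Q = 2.3408


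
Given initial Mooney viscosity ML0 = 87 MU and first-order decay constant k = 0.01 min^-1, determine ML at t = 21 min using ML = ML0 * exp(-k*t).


ML = ML0 * exp(-k * t)
ML = 87 * exp(-0.01 * 21)
ML = 87 * 0.8106
ML = 70.52 MU

70.52 MU


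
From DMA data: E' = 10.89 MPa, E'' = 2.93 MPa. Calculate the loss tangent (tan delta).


tan delta = E'' / E'
= 2.93 / 10.89
= 0.2691

tan delta = 0.2691


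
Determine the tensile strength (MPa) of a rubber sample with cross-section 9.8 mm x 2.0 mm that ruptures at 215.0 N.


Area = width * thickness = 9.8 * 2.0 = 19.6 mm^2
TS = force / area = 215.0 / 19.6 = 10.97 MPa

10.97 MPa


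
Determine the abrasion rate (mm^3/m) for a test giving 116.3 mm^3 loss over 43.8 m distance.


Rate = volume_loss / distance
= 116.3 / 43.8
= 2.655 mm^3/m

2.655 mm^3/m


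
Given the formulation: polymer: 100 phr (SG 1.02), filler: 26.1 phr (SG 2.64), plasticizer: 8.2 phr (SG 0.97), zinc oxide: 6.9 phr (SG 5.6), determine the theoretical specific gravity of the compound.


Sum of weights = 141.2
Volume contributions:
  polymer: 100/1.02 = 98.0392
  filler: 26.1/2.64 = 9.8864
  plasticizer: 8.2/0.97 = 8.4536
  zinc oxide: 6.9/5.6 = 1.2321
Sum of volumes = 117.6113
SG = 141.2 / 117.6113 = 1.201

SG = 1.201


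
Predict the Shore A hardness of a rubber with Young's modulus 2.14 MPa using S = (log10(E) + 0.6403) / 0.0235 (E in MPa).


log10(E) = 0.0235*S - 0.6403  =>  S = (log10(E) + 0.6403) / 0.0235
log10(2.14) = 0.330414
S = (0.330414 + 0.6403) / 0.0235 = 0.970714 / 0.0235
S = 41.3

Shore A = 41.3


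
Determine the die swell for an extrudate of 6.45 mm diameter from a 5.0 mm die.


Die swell ratio = D_extrudate / D_die
= 6.45 / 5.0
= 1.29

Die swell = 1.29


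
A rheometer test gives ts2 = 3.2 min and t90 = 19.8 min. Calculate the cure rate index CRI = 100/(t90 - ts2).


CRI = 100 / (t90 - ts2)
= 100 / (19.8 - 3.2)
= 100 / 16.6
= 6.02 min^-1

6.02 min^-1


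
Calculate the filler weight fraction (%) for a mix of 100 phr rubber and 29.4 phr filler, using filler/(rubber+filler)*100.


Filler % = filler / (rubber + filler) * 100
= 29.4 / (100 + 29.4) * 100
= 29.4 / 129.4 * 100
= 22.72%

22.72%


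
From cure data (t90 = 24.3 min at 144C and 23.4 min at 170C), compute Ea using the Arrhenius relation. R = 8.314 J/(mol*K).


T1 = 417.15 K, T2 = 443.15 K
1/T1 - 1/T2 = 1.4065e-04
ln(t1/t2) = ln(24.3/23.4) = 0.0377
Ea = 8.314 * 0.0377 / 1.4065e-04 = 2230.9269 J/mol
Ea = 2.23 kJ/mol

2.23 kJ/mol


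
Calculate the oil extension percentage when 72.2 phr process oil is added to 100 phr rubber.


Oil % = oil / (100 + oil) * 100
= 72.2 / (100 + 72.2) * 100
= 72.2 / 172.2 * 100
= 41.93%

41.93%


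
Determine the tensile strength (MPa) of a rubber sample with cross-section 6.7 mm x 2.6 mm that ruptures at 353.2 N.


Area = width * thickness = 6.7 * 2.6 = 17.42 mm^2
TS = force / area = 353.2 / 17.42 = 20.28 MPa

20.28 MPa
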